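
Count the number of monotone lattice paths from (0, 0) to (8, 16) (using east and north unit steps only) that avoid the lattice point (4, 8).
Number of paths = 490446

Total paths from (0, 0) to (8, 16): C(24, 8) = 735471. Paths through (4, 8): (paths (0, 0) → (4, 8)) × (paths (4, 8) → (8, 16)) = C(12, 4) · C(12, 4) = 495 · 495 = 245025. Avoidance count = 735471 − 245025 = 490446.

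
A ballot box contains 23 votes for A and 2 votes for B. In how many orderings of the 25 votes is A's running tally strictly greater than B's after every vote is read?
Strict-lead orderings = 252

Total orderings of the 25 votes with 23 for A: C(25, 23) = 300. By the Bertrand ballot formula (Cycle Lemma / reflection principle), the number of orderings in which A is strictly ahead of B throughout is (p − q)/(p + q) · C(p + q, p) = (23 − 2)/(23 + 2) · 300 = 252.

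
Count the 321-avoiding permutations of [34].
C_34 = 812944042149730764

These 321-avoiding permutations are counted by the Catalan number C_n = (1/(n + 1)) · C(2n, n). For n = 34: C_34 = (1/35) · C(68, 34) = 28453041475240576740/35 = 812944042149730764.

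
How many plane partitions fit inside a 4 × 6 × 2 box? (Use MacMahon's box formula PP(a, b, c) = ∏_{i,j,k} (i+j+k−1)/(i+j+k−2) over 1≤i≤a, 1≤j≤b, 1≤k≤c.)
PP(4, 6, 2) = 13860

Evaluate the triple product over i = 1..4, j = 1..6, k = 1..2. The factors are (2/1) · (3/2) · (3/2) · (4/3) · (4/3) · (5/4) · (5/4) · (6/5) · … (48 factors total). The numerators and denominators telescope so the product is an integer; carrying out the multiplication exactly gives PP(4, 6, 2) = 13860.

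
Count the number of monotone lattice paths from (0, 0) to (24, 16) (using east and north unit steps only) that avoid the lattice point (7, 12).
Number of paths = 62550529470

Total paths from (0, 0) to (24, 16): C(40, 24) = 62852101650. Paths through (7, 12): (paths (0, 0) → (7, 12)) × (paths (7, 12) → (24, 16)) = C(19, 7) · C(21, 17) = 50388 · 5985 = 301572180. Avoidance count = 62852101650 − 301572180 = 62550529470.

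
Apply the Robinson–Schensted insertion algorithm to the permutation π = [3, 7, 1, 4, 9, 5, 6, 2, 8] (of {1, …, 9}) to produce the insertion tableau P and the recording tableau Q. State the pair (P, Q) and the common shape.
P = [1, 2, 5, 6, 8] / [3, 4, 9] / [7];  Q = [1, 2, 5, 7, 9] / [3, 4, 6] / [8];  common shape = (5, 3, 1)

Row-insert the values π_1, π_2, … into P one at a time, bumping the leftmost entry strictly greater than the inserted value down to the next row. The recording tableau Q records, in position (i, j), the step at which that cell was added to P.
  Insert 3 (step 1): P = [3];  Q = [1]
  Insert 7 (step 2): P = [3, 7];  Q = [1, 2]
  Insert 1 (step 3): P = [1, 7] / [3];  Q = [1, 2] / [3]
  Insert 4 (step 4): P = [1, 4] / [3, 7];  Q = [1, 2] / [3, 4]
  Insert 9 (step 5): P = [1, 4, 9] / [3, 7];  Q = [1, 2, 5] / [3, 4]
  Insert 5 (step 6): P = [1, 4, 5] / [3, 7, 9];  Q = [1, 2, 5] / [3, 4, 6]
  Insert 6 (step 7): P = [1, 4, 5, 6] / [3, 7, 9];  Q = [1, 2, 5, 7] / [3, 4, 6]
  Insert 2 (step 8): P = [1, 2, 5, 6] / [3, 4, 9] / [7];  Q = [1, 2, 5, 7] / [3, 4, 6] / [8]
  Insert 8 (step 9): P = [1, 2, 5, 6, 8] / [3, 4, 9] / [7];  Q = [1, 2, 5, 7, 9] / [3, 4, 6] / [8]
Final shape: (5, 3, 1).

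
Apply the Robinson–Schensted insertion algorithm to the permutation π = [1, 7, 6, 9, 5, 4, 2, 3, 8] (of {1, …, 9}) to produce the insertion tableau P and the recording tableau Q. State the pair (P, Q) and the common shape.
P = [1, 2, 3, 8] / [4, 9] / [5] / [6] / [7];  Q = [1, 2, 4, 9] / [3, 8] / [5] / [6] / [7];  common shape = (4, 2, 1, 1, 1)

Row-insert the values π_1, π_2, … into P one at a time, bumping the leftmost entry strictly greater than the inserted value down to the next row. The recording tableau Q records, in position (i, j), the step at which that cell was added to P.
  Insert 1 (step 1): P = [1];  Q = [1]
  Insert 7 (step 2): P = [1, 7];  Q = [1, 2]
  Insert 6 (step 3): P = [1, 6] / [7];  Q = [1, 2] / [3]
  Insert 9 (step 4): P = [1, 6, 9] / [7];  Q = [1, 2, 4] / [3]
  Insert 5 (step 5): P = [1, 5, 9] / [6] / [7];  Q = [1, 2, 4] / [3] / [5]
  Insert 4 (step 6): P = [1, 4, 9] / [5] / [6] / [7];  Q = [1, 2, 4] / [3] / [5] / [6]
  Insert 2 (step 7): P = [1, 2, 9] / [4] / [5] / [6] / [7];  Q = [1, 2, 4] / [3] / [5] / [6] / [7]
  Insert 3 (step 8): P = [1, 2, 3] / [4, 9] / [5] / [6] / [7];  Q = [1, 2, 4] / [3, 8] / [5] / [6] / [7]
  Insert 8 (step 9): P = [1, 2, 3, 8] / [4, 9] / [5] / [6] / [7];  Q = [1, 2, 4, 9] / [3, 8] / [5] / [6] / [7]
Final shape: (4, 2, 1, 1, 1).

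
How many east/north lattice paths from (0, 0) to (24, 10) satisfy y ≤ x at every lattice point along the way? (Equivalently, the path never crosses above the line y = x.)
Number of paths = 78676884

By the reflection principle (André's argument), the number of monotone paths to (24, 10) with n ≤ m that never go above y = x is C(34, 24) − C(34, 25) = 131128140 − 52451256 = 78676884.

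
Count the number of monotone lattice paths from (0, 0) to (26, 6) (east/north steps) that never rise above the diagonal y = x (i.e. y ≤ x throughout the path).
Number of paths = 704816

By the reflection principle (André's argument), the number of monotone paths to (26, 6) with n ≤ m that never go above y = x is C(32, 26) − C(32, 27) = 906192 − 201376 = 704816.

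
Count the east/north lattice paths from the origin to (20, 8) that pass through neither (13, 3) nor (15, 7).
Number of paths = 1691721

Inclusion–exclusion. Total paths: C(28, 20) = 3108105. Through P₁: C(16, 13)·C(12, 7) = 443520. Through P₂: C(22, 15)·C(6, 5) = 1023264. Since P₁ is strictly southwest of P₂, a monotone path through both must visit P₁ then P₂; paths through both = C(16, 13)·C(6, 2)·C(6, 5) = 50400. Avoid both = 3108105 − 443520 − 1023264 + 50400 = 1691721.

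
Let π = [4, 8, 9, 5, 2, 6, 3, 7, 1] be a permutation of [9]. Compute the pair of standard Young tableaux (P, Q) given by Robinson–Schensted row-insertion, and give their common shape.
P = [1, 3, 6, 7] / [2, 5] / [4, 9] / [8];  Q = [1, 2, 3, 8] / [4, 6] / [5, 7] / [9];  common shape = (4, 2, 2, 1)

Row-insert the values π_1, π_2, … into P one at a time, bumping the leftmost entry strictly greater than the inserted value down to the next row. The recording tableau Q records, in position (i, j), the step at which that cell was added to P.
  Insert 4 (step 1): P = [4];  Q = [1]
  Insert 8 (step 2): P = [4, 8];  Q = [1, 2]
  Insert 9 (step 3): P = [4, 8, 9];  Q = [1, 2, 3]
  Insert 5 (step 4): P = [4, 5, 9] / [8];  Q = [1, 2, 3] / [4]
  Insert 2 (step 5): P = [2, 5, 9] / [4] / [8];  Q = [1, 2, 3] / [4] / [5]
  Insert 6 (step 6): P = [2, 5, 6] / [4, 9] / [8];  Q = [1, 2, 3] / [4, 6] / [5]
  Insert 3 (step 7): P = [2, 3, 6] / [4, 5] / [8, 9];  Q = [1, 2, 3] / [4, 6] / [5, 7]
  Insert 7 (step 8): P = [2, 3, 6, 7] / [4, 5] / [8, 9];  Q = [1, 2, 3, 8] / [4, 6] / [5, 7]
  Insert 1 (step 9): P = [1, 3, 6, 7] / [2, 5] / [4, 9] / [8];  Q = [1, 2, 3, 8] / [4, 6] / [5, 7] / [9]
Final shape: (4, 2, 2, 1).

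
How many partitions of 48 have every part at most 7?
p(48, parts ≤ 7) = 14950

Use the recurrence p(n, m) = p(n, m−1) + p(n−m, m): either the largest part is < m (count p(n, m−1)) or the largest part is exactly m (remove one copy of m, count p(n−m, m)). With p(0, ·) = 1 this gives p(48, parts ≤ 7) = 14950. (By conjugating Young diagrams, this also counts partitions of 48 into at most 7 parts.)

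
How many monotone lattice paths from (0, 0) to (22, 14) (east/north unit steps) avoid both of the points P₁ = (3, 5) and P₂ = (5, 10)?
Number of paths = 3398576205

Inclusion–exclusion. Total paths: C(36, 22) = 3796297200. Through P₁: C(8, 3)·C(28, 19) = 386786400. Through P₂: C(15, 5)·C(21, 17) = 17972955. Since P₁ is strictly southwest of P₂, a monotone path through both must visit P₁ then P₂; paths through both = C(8, 3)·C(7, 2)·C(21, 17) = 7038360. Avoid both = 3796297200 − 386786400 − 17972955 + 7038360 = 3398576205.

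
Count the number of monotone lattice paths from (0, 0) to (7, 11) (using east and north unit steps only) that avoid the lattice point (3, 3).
Number of paths = 21924

Total paths from (0, 0) to (7, 11): C(18, 7) = 31824. Paths through (3, 3): (paths (0, 0) → (3, 3)) × (paths (3, 3) → (7, 11)) = C(6, 3) · C(12, 4) = 20 · 495 = 9900. Avoidance count = 31824 − 9900 = 21924.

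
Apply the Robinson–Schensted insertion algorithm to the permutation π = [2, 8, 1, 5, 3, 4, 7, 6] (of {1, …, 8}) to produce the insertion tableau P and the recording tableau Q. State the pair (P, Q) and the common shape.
P = [1, 3, 4, 6] / [2, 5, 7] / [8];  Q = [1, 2, 6, 7] / [3, 4, 8] / [5];  common shape = (4, 3, 1)

Row-insert the values π_1, π_2, … into P one at a time, bumping the leftmost entry strictly greater than the inserted value down to the next row. The recording tableau Q records, in position (i, j), the step at which that cell was added to P.
  Insert 2 (step 1): P = [2];  Q = [1]
  Insert 8 (step 2): P = [2, 8];  Q = [1, 2]
  Insert 1 (step 3): P = [1, 8] / [2];  Q = [1, 2] / [3]
  Insert 5 (step 4): P = [1, 5] / [2, 8];  Q = [1, 2] / [3, 4]
  Insert 3 (step 5): P = [1, 3] / [2, 5] / [8];  Q = [1, 2] / [3, 4] / [5]
  Insert 4 (step 6): P = [1, 3, 4] / [2, 5] / [8];  Q = [1, 2, 6] / [3, 4] / [5]
  Insert 7 (step 7): P = [1, 3, 4, 7] / [2, 5] / [8];  Q = [1, 2, 6, 7] / [3, 4] / [5]
  Insert 6 (step 8): P = [1, 3, 4, 6] / [2, 5, 7] / [8];  Q = [1, 2, 6, 7] / [3, 4, 8] / [5]
Final shape: (4, 3, 1).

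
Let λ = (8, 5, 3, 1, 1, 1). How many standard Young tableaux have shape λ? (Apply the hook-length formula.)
# SYT of shape (8, 5, 3, 1, 1, 1) = 27855520

Hook-length formula: f^λ = n! / Π hook(c), product over all cells c of the Young diagram. For λ = (8, 5, 3, 1, 1, 1), n = 19 boxes. Hook lengths by row (left-to-right, top-to-bottom): [13, 9, 8, 6, 5, 3, 2, 1]; [9, 5, 4, 2, 1]; [6, 2, 1]; [3]; [2]; [1]. Product of hooks = 4367001600. So f^λ = 19! / 4367001600 = 121645100408832000 / 4367001600 = 27855520.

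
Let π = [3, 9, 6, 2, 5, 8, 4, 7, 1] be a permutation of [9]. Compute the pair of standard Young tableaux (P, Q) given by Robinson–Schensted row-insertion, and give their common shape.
P = [1, 4, 7] / [2, 5, 8] / [3] / [6] / [9];  Q = [1, 2, 6] / [3, 5, 8] / [4] / [7] / [9];  common shape = (3, 3, 1, 1, 1)

Row-insert the values π_1, π_2, … into P one at a time, bumping the leftmost entry strictly greater than the inserted value down to the next row. The recording tableau Q records, in position (i, j), the step at which that cell was added to P.
  Insert 3 (step 1): P = [3];  Q = [1]
  Insert 9 (step 2): P = [3, 9];  Q = [1, 2]
  Insert 6 (step 3): P = [3, 6] / [9];  Q = [1, 2] / [3]
  Insert 2 (step 4): P = [2, 6] / [3] / [9];  Q = [1, 2] / [3] / [4]
  Insert 5 (step 5): P = [2, 5] / [3, 6] / [9];  Q = [1, 2] / [3, 5] / [4]
  Insert 8 (step 6): P = [2, 5, 8] / [3, 6] / [9];  Q = [1, 2, 6] / [3, 5] / [4]
  Insert 4 (step 7): P = [2, 4, 8] / [3, 5] / [6] / [9];  Q = [1, 2, 6] / [3, 5] / [4] / [7]
  Insert 7 (step 8): P = [2, 4, 7] / [3, 5, 8] / [6] / [9];  Q = [1, 2, 6] / [3, 5, 8] / [4] / [7]
  Insert 1 (step 9): P = [1, 4, 7] / [2, 5, 8] / [3] / [6] / [9];  Q = [1, 2, 6] / [3, 5, 8] / [4] / [7] / [9]
Final shape: (3, 3, 1, 1, 1).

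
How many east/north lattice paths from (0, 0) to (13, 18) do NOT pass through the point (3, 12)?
Number of paths = 202609435

Total paths from (0, 0) to (13, 18): C(31, 13) = 206253075. Paths through (3, 12): (paths (0, 0) → (3, 12)) × (paths (3, 12) → (13, 18)) = C(15, 3) · C(16, 10) = 455 · 8008 = 3643640. Avoidance count = 206253075 − 3643640 = 202609435.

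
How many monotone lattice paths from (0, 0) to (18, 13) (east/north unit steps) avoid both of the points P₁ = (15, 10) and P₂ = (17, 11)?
Number of paths = 105874175

Inclusion–exclusion. Total paths: C(31, 18) = 206253075. Through P₁: C(25, 15)·C(6, 3) = 65375200. Through P₂: C(28, 17)·C(3, 1) = 64422540. Since P₁ is strictly southwest of P₂, a monotone path through both must visit P₁ then P₂; paths through both = C(25, 15)·C(3, 2)·C(3, 1) = 29418840. Avoid both = 206253075 − 65375200 − 64422540 + 29418840 = 105874175.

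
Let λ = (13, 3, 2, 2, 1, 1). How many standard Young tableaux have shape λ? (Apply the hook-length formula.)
# SYT of shape (13, 3, 2, 2, 1, 1) = 42678636

Hook-length formula: f^λ = n! / Π hook(c), product over all cells c of the Young diagram. For λ = (13, 3, 2, 2, 1, 1), n = 22 boxes. Hook lengths by row (left-to-right, top-to-bottom): [18, 15, 12, 10, 9, 8, 7, 6, 5, 4, 3, 2, 1]; [7, 4, 1]; [5, 2]; [4, 1]; [2]; [1]. Product of hooks = 26336378880000. So f^λ = 22! / 26336378880000 = 1124000727777607680000 / 26336378880000 = 42678636.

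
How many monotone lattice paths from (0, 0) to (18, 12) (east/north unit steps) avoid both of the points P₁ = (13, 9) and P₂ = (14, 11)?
Number of paths = 43812005

Inclusion–exclusion. Total paths: C(30, 18) = 86493225. Through P₁: C(22, 13)·C(8, 5) = 27855520. Through P₂: C(25, 14)·C(5, 4) = 22287000. Since P₁ is strictly southwest of P₂, a monotone path through both must visit P₁ then P₂; paths through both = C(22, 13)·C(3, 1)·C(5, 4) = 7461300. Avoid both = 86493225 − 27855520 − 22287000 + 7461300 = 43812005.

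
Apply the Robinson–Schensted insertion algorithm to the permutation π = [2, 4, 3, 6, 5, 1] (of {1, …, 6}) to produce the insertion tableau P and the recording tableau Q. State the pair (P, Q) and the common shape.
P = [1, 3, 5] / [2, 6] / [4];  Q = [1, 2, 4] / [3, 5] / [6];  common shape = (3, 2, 1)

Row-insert the values π_1, π_2, … into P one at a time, bumping the leftmost entry strictly greater than the inserted value down to the next row. The recording tableau Q records, in position (i, j), the step at which that cell was added to P.
  Insert 2 (step 1): P = [2];  Q = [1]
  Insert 4 (step 2): P = [2, 4];  Q = [1, 2]
  Insert 3 (step 3): P = [2, 3] / [4];  Q = [1, 2] / [3]
  Insert 6 (step 4): P = [2, 3, 6] / [4];  Q = [1, 2, 4] / [3]
  Insert 5 (step 5): P = [2, 3, 5] / [4, 6];  Q = [1, 2, 4] / [3, 5]
  Insert 1 (step 6): P = [1, 3, 5] / [2, 6] / [4];  Q = [1, 2, 4] / [3, 5] / [6]
Final shape: (3, 2, 1).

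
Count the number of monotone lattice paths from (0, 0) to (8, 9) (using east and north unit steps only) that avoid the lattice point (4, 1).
Number of paths = 21835

Total paths from (0, 0) to (8, 9): C(17, 8) = 24310. Paths through (4, 1): (paths (0, 0) → (4, 1)) × (paths (4, 1) → (8, 9)) = C(5, 4) · C(12, 4) = 5 · 495 = 2475. Avoidance count = 24310 − 2475 = 21835.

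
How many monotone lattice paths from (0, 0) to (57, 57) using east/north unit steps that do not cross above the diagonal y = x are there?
C_57 = 26700952856774851904245220912664

These NE paths below the diagonal are counted by the Catalan number C_n = (1/(n + 1)) · C(2n, n). For n = 57: C_57 = (1/58) · C(114, 57) = 1548655265692941410446222812934512/58 = 26700952856774851904245220912664.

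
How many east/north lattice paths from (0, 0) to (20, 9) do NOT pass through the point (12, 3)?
Number of paths = 8648640

Total paths from (0, 0) to (20, 9): C(29, 20) = 10015005. Paths through (12, 3): (paths (0, 0) → (12, 3)) × (paths (12, 3) → (20, 9)) = C(15, 12) · C(14, 8) = 455 · 3003 = 1366365. Avoidance count = 10015005 − 1366365 = 8648640.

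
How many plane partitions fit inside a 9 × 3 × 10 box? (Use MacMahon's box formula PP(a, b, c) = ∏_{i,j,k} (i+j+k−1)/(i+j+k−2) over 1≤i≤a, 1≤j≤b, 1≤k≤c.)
PP(9, 3, 10) = 8291930371088

Evaluate the triple product over i = 1..9, j = 1..3, k = 1..10. The factors are (2/1) · (3/2) · (4/3) · (5/4) · (6/5) · (7/6) · (8/7) · (9/8) · … (270 factors total). The numerators and denominators telescope so the product is an integer; carrying out the multiplication exactly gives PP(9, 3, 10) = 8291930371088.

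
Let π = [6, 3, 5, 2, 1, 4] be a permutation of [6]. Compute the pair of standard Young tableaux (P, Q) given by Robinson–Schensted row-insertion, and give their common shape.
P = [1, 4] / [2, 5] / [3] / [6];  Q = [1, 3] / [2, 6] / [4] / [5];  common shape = (2, 2, 1, 1)

Row-insert the values π_1, π_2, … into P one at a time, bumping the leftmost entry strictly greater than the inserted value down to the next row. The recording tableau Q records, in position (i, j), the step at which that cell was added to P.
  Insert 6 (step 1): P = [6];  Q = [1]
  Insert 3 (step 2): P = [3] / [6];  Q = [1] / [2]
  Insert 5 (step 3): P = [3, 5] / [6];  Q = [1, 3] / [2]
  Insert 2 (step 4): P = [2, 5] / [3] / [6];  Q = [1, 3] / [2] / [4]
  Insert 1 (step 5): P = [1, 5] / [2] / [3] / [6];  Q = [1, 3] / [2] / [4] / [5]
  Insert 4 (step 6): P = [1, 4] / [2, 5] / [3] / [6];  Q = [1, 3] / [2, 6] / [4] / [5]
Final shape: (2, 2, 1, 1).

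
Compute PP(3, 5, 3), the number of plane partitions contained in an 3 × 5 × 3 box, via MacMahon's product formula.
PP(3, 5, 3) = 14112

Evaluate the triple product over i = 1..3, j = 1..5, k = 1..3. The factors are (2/1) · (3/2) · (4/3) · (3/2) · (4/3) · (5/4) · (4/3) · (5/4) · … (45 factors total). The numerators and denominators telescope so the product is an integer; carrying out the multiplication exactly gives PP(3, 5, 3) = 14112.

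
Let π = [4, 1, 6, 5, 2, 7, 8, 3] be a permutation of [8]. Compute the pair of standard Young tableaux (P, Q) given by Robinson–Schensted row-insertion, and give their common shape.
P = [1, 2, 3, 8] / [4, 5, 7] / [6];  Q = [1, 3, 6, 7] / [2, 4, 8] / [5];  common shape = (4, 3, 1)

Row-insert the values π_1, π_2, … into P one at a time, bumping the leftmost entry strictly greater than the inserted value down to the next row. The recording tableau Q records, in position (i, j), the step at which that cell was added to P.
  Insert 4 (step 1): P = [4];  Q = [1]
  Insert 1 (step 2): P = [1] / [4];  Q = [1] / [2]
  Insert 6 (step 3): P = [1, 6] / [4];  Q = [1, 3] / [2]
  Insert 5 (step 4): P = [1, 5] / [4, 6];  Q = [1, 3] / [2, 4]
  Insert 2 (step 5): P = [1, 2] / [4, 5] / [6];  Q = [1, 3] / [2, 4] / [5]
  Insert 7 (step 6): P = [1, 2, 7] / [4, 5] / [6];  Q = [1, 3, 6] / [2, 4] / [5]
  Insert 8 (step 7): P = [1, 2, 7, 8] / [4, 5] / [6];  Q = [1, 3, 6, 7] / [2, 4] / [5]
  Insert 3 (step 8): P = [1, 2, 3, 8] / [4, 5, 7] / [6];  Q = [1, 3, 6, 7] / [2, 4, 8] / [5]
Final shape: (4, 3, 1).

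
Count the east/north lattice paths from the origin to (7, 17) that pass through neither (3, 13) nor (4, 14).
Number of paths = 268104

Inclusion–exclusion. Total paths: C(24, 7) = 346104. Through P₁: C(16, 3)·C(8, 4) = 39200. Through P₂: C(18, 4)·C(6, 3) = 61200. Since P₁ is strictly southwest of P₂, a monotone path through both must visit P₁ then P₂; paths through both = C(16, 3)·C(2, 1)·C(6, 3) = 22400. Avoid both = 346104 − 39200 − 61200 + 22400 = 268104.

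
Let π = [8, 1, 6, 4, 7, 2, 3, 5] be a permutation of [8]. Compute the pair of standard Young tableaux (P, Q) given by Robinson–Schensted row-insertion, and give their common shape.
P = [1, 2, 3, 5] / [4, 7] / [6] / [8];  Q = [1, 3, 5, 8] / [2, 7] / [4] / [6];  common shape = (4, 2, 1, 1)

Row-insert the values π_1, π_2, … into P one at a time, bumping the leftmost entry strictly greater than the inserted value down to the next row. The recording tableau Q records, in position (i, j), the step at which that cell was added to P.
  Insert 8 (step 1): P = [8];  Q = [1]
  Insert 1 (step 2): P = [1] / [8];  Q = [1] / [2]
  Insert 6 (step 3): P = [1, 6] / [8];  Q = [1, 3] / [2]
  Insert 4 (step 4): P = [1, 4] / [6] / [8];  Q = [1, 3] / [2] / [4]
  Insert 7 (step 5): P = [1, 4, 7] / [6] / [8];  Q = [1, 3, 5] / [2] / [4]
  Insert 2 (step 6): P = [1, 2, 7] / [4] / [6] / [8];  Q = [1, 3, 5] / [2] / [4] / [6]
  Insert 3 (step 7): P = [1, 2, 3] / [4, 7] / [6] / [8];  Q = [1, 3, 5] / [2, 7] / [4] / [6]
  Insert 5 (step 8): P = [1, 2, 3, 5] / [4, 7] / [6] / [8];  Q = [1, 3, 5, 8] / [2, 7] / [4] / [6]
Final shape: (4, 2, 1, 1).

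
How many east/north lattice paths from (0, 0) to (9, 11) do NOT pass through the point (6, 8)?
Number of paths = 107900

Total paths from (0, 0) to (9, 11): C(20, 9) = 167960. Paths through (6, 8): (paths (0, 0) → (6, 8)) × (paths (6, 8) → (9, 11)) = C(14, 6) · C(6, 3) = 3003 · 20 = 60060. Avoidance count = 167960 − 60060 = 107900.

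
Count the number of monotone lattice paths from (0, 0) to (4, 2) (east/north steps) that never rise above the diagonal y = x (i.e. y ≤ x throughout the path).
Number of paths = 9

By the reflection principle (André's argument), the number of monotone paths to (4, 2) with n ≤ m that never go above y = x is C(6, 4) − C(6, 5) = 15 − 6 = 9.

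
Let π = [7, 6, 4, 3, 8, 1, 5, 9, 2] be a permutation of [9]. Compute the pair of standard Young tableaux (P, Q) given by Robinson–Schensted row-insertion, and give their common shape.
P = [1, 2, 9] / [3, 5] / [4, 8] / [6] / [7];  Q = [1, 5, 8] / [2, 7] / [3, 9] / [4] / [6];  common shape = (3, 2, 2, 1, 1)

Row-insert the values π_1, π_2, … into P one at a time, bumping the leftmost entry strictly greater than the inserted value down to the next row. The recording tableau Q records, in position (i, j), the step at which that cell was added to P.
  Insert 7 (step 1): P = [7];  Q = [1]
  Insert 6 (step 2): P = [6] / [7];  Q = [1] / [2]
  Insert 4 (step 3): P = [4] / [6] / [7];  Q = [1] / [2] / [3]
  Insert 3 (step 4): P = [3] / [4] / [6] / [7];  Q = [1] / [2] / [3] / [4]
  Insert 8 (step 5): P = [3, 8] / [4] / [6] / [7];  Q = [1, 5] / [2] / [3] / [4]
  Insert 1 (step 6): P = [1, 8] / [3] / [4] / [6] / [7];  Q = [1, 5] / [2] / [3] / [4] / [6]
  Insert 5 (step 7): P = [1, 5] / [3, 8] / [4] / [6] / [7];  Q = [1, 5] / [2, 7] / [3] / [4] / [6]
  Insert 9 (step 8): P = [1, 5, 9] / [3, 8] / [4] / [6] / [7];  Q = [1, 5, 8] / [2, 7] / [3] / [4] / [6]
  Insert 2 (step 9): P = [1, 2, 9] / [3, 5] / [4, 8] / [6] / [7];  Q = [1, 5, 8] / [2, 7] / [3, 9] / [4] / [6]
Final shape: (3, 2, 2, 1, 1).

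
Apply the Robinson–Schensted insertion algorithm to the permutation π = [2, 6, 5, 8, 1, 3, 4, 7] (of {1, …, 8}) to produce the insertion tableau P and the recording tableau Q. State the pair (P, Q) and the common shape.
P = [1, 3, 4, 7] / [2, 5, 8] / [6];  Q = [1, 2, 4, 8] / [3, 6, 7] / [5];  common shape = (4, 3, 1)

Row-insert the values π_1, π_2, … into P one at a time, bumping the leftmost entry strictly greater than the inserted value down to the next row. The recording tableau Q records, in position (i, j), the step at which that cell was added to P.
  Insert 2 (step 1): P = [2];  Q = [1]
  Insert 6 (step 2): P = [2, 6];  Q = [1, 2]
  Insert 5 (step 3): P = [2, 5] / [6];  Q = [1, 2] / [3]
  Insert 8 (step 4): P = [2, 5, 8] / [6];  Q = [1, 2, 4] / [3]
  Insert 1 (step 5): P = [1, 5, 8] / [2] / [6];  Q = [1, 2, 4] / [3] / [5]
  Insert 3 (step 6): P = [1, 3, 8] / [2, 5] / [6];  Q = [1, 2, 4] / [3, 6] / [5]
  Insert 4 (step 7): P = [1, 3, 4] / [2, 5, 8] / [6];  Q = [1, 2, 4] / [3, 6, 7] / [5]
  Insert 7 (step 8): P = [1, 3, 4, 7] / [2, 5, 8] / [6];  Q = [1, 2, 4, 8] / [3, 6, 7] / [5]
Final shape: (4, 3, 1).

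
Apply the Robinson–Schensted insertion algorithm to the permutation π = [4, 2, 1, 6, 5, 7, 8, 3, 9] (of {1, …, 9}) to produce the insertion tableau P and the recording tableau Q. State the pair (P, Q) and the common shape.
P = [1, 3, 7, 8, 9] / [2, 5] / [4, 6];  Q = [1, 4, 6, 7, 9] / [2, 5] / [3, 8];  common shape = (5, 2, 2)

Row-insert the values π_1, π_2, … into P one at a time, bumping the leftmost entry strictly greater than the inserted value down to the next row. The recording tableau Q records, in position (i, j), the step at which that cell was added to P.
  Insert 4 (step 1): P = [4];  Q = [1]
  Insert 2 (step 2): P = [2] / [4];  Q = [1] / [2]
  Insert 1 (step 3): P = [1] / [2] / [4];  Q = [1] / [2] / [3]
  Insert 6 (step 4): P = [1, 6] / [2] / [4];  Q = [1, 4] / [2] / [3]
  Insert 5 (step 5): P = [1, 5] / [2, 6] / [4];  Q = [1, 4] / [2, 5] / [3]
  Insert 7 (step 6): P = [1, 5, 7] / [2, 6] / [4];  Q = [1, 4, 6] / [2, 5] / [3]
  Insert 8 (step 7): P = [1, 5, 7, 8] / [2, 6] / [4];  Q = [1, 4, 6, 7] / [2, 5] / [3]
  Insert 3 (step 8): P = [1, 3, 7, 8] / [2, 5] / [4, 6];  Q = [1, 4, 6, 7] / [2, 5] / [3, 8]
  Insert 9 (step 9): P = [1, 3, 7, 8, 9] / [2, 5] / [4, 6];  Q = [1, 4, 6, 7, 9] / [2, 5] / [3, 8]
Final shape: (5, 2, 2).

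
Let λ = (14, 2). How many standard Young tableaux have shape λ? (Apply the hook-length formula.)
# SYT of shape (14, 2) = 104

Hook-length formula: f^λ = n! / Π hook(c), product over all cells c of the Young diagram. For λ = (14, 2), n = 16 boxes. Hook lengths by row (left-to-right, top-to-bottom): [15, 14, 12, 11, 10, 9, 8, 7, 6, 5, 4, 3, 2, 1]; [2, 1]. Product of hooks = 201180672000. So f^λ = 16! / 201180672000 = 20922789888000 / 201180672000 = 104.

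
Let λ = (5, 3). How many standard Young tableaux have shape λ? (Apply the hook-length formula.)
# SYT of shape (5, 3) = 28

Hook-length formula: f^λ = n! / Π hook(c), product over all cells c of the Young diagram. For λ = (5, 3), n = 8 boxes. Hook lengths by row (left-to-right, top-to-bottom): [6, 5, 4, 2, 1]; [3, 2, 1]. Product of hooks = 1440. So f^λ = 8! / 1440 = 40320 / 1440 = 28.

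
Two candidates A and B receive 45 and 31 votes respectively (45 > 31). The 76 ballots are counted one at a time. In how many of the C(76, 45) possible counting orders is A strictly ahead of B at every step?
Strict-lead orderings = 353106839637522634720

Total orderings of the 76 votes with 45 for A: C(76, 45) = 1916865700889408588480. By the Bertrand ballot formula (Cycle Lemma / reflection principle), the number of orderings in which A is strictly ahead of B throughout is (p − q)/(p + q) · C(p + q, p) = (45 − 31)/(45 + 31) · 1916865700889408588480 = 353106839637522634720.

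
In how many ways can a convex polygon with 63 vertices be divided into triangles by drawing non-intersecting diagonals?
C_61 = 6182127958584855650487080847216336

These polygon triangulations are counted by the Catalan number C_n = (1/(n + 1)) · C(2n, n). For n = 61: C_61 = (1/62) · C(122, 61) = 383291933432261050330199012527412832/62 = 6182127958584855650487080847216336.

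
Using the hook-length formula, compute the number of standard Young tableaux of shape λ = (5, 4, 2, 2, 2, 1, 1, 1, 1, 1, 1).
# SYT of shape (5, 4, 2, 2, 2, 1, 1, 1, 1, 1, 1) = 73120740

Hook-length formula: f^λ = n! / Π hook(c), product over all cells c of the Young diagram. For λ = (5, 4, 2, 2, 2, 1, 1, 1, 1, 1, 1), n = 21 boxes. Hook lengths by row (left-to-right, top-to-bottom): [15, 8, 4, 3, 1]; [13, 6, 2, 1]; [10, 3]; [9, 2]; [8, 1]; [6]; [5]; [4]; [3]; [2]; [1]. Product of hooks = 698720256000. So f^λ = 21! / 698720256000 = 51090942171709440000 / 698720256000 = 73120740.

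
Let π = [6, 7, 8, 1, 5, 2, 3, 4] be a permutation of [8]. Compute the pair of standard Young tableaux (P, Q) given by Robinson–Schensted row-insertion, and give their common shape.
P = [1, 2, 3, 4] / [5, 7, 8] / [6];  Q = [1, 2, 3, 8] / [4, 5, 7] / [6];  common shape = (4, 3, 1)

Row-insert the values π_1, π_2, … into P one at a time, bumping the leftmost entry strictly greater than the inserted value down to the next row. The recording tableau Q records, in position (i, j), the step at which that cell was added to P.
  Insert 6 (step 1): P = [6];  Q = [1]
  Insert 7 (step 2): P = [6, 7];  Q = [1, 2]
  Insert 8 (step 3): P = [6, 7, 8];  Q = [1, 2, 3]
  Insert 1 (step 4): P = [1, 7, 8] / [6];  Q = [1, 2, 3] / [4]
  Insert 5 (step 5): P = [1, 5, 8] / [6, 7];  Q = [1, 2, 3] / [4, 5]
  Insert 2 (step 6): P = [1, 2, 8] / [5, 7] / [6];  Q = [1, 2, 3] / [4, 5] / [6]
  Insert 3 (step 7): P = [1, 2, 3] / [5, 7, 8] / [6];  Q = [1, 2, 3] / [4, 5, 7] / [6]
  Insert 4 (step 8): P = [1, 2, 3, 4] / [5, 7, 8] / [6];  Q = [1, 2, 3, 8] / [4, 5, 7] / [6]
Final shape: (4, 3, 1).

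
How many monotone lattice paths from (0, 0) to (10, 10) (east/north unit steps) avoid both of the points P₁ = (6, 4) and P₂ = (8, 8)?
Number of paths = 82336

Inclusion–exclusion. Total paths: C(20, 10) = 184756. Through P₁: C(10, 6)·C(10, 4) = 44100. Through P₂: C(16, 8)·C(4, 2) = 77220. Since P₁ is strictly southwest of P₂, a monotone path through both must visit P₁ then P₂; paths through both = C(10, 6)·C(6, 2)·C(4, 2) = 18900. Avoid both = 184756 − 44100 − 77220 + 18900 = 82336.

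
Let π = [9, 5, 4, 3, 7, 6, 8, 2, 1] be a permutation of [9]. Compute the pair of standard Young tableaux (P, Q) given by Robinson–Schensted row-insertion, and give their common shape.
P = [1, 6, 8] / [2, 7] / [3] / [4] / [5] / [9];  Q = [1, 5, 7] / [2, 6] / [3] / [4] / [8] / [9];  common shape = (3, 2, 1, 1, 1, 1)

Row-insert the values π_1, π_2, … into P one at a time, bumping the leftmost entry strictly greater than the inserted value down to the next row. The recording tableau Q records, in position (i, j), the step at which that cell was added to P.
  Insert 9 (step 1): P = [9];  Q = [1]
  Insert 5 (step 2): P = [5] / [9];  Q = [1] / [2]
  Insert 4 (step 3): P = [4] / [5] / [9];  Q = [1] / [2] / [3]
  Insert 3 (step 4): P = [3] / [4] / [5] / [9];  Q = [1] / [2] / [3] / [4]
  Insert 7 (step 5): P = [3, 7] / [4] / [5] / [9];  Q = [1, 5] / [2] / [3] / [4]
  Insert 6 (step 6): P = [3, 6] / [4, 7] / [5] / [9];  Q = [1, 5] / [2, 6] / [3] / [4]
  Insert 8 (step 7): P = [3, 6, 8] / [4, 7] / [5] / [9];  Q = [1, 5, 7] / [2, 6] / [3] / [4]
  Insert 2 (step 8): P = [2, 6, 8] / [3, 7] / [4] / [5] / [9];  Q = [1, 5, 7] / [2, 6] / [3] / [4] / [8]
  Insert 1 (step 9): P = [1, 6, 8] / [2, 7] / [3] / [4] / [5] / [9];  Q = [1, 5, 7] / [2, 6] / [3] / [4] / [8] / [9]
Final shape: (3, 2, 1, 1, 1, 1).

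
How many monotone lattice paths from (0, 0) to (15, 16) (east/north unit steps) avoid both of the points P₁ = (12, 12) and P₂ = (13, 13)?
Number of paths = 155971855

Inclusion–exclusion. Total paths: C(31, 15) = 300540195. Through P₁: C(24, 12)·C(7, 3) = 94645460. Through P₂: C(26, 13)·C(5, 2) = 104006000. Since P₁ is strictly southwest of P₂, a monotone path through both must visit P₁ then P₂; paths through both = C(24, 12)·C(2, 1)·C(5, 2) = 54083120. Avoid both = 300540195 − 94645460 − 104006000 + 54083120 = 155971855.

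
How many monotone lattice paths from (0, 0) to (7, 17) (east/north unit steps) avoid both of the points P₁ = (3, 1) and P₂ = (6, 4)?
Number of paths = 324904

Inclusion–exclusion. Total paths: C(24, 7) = 346104. Through P₁: C(4, 3)·C(20, 4) = 19380. Through P₂: C(10, 6)·C(14, 1) = 2940. Since P₁ is strictly southwest of P₂, a monotone path through both must visit P₁ then P₂; paths through both = C(4, 3)·C(6, 3)·C(14, 1) = 1120. Avoid both = 346104 − 19380 − 2940 + 1120 = 324904.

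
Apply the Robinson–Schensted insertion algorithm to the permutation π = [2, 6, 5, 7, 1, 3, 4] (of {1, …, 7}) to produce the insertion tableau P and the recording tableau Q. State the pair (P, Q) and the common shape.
P = [1, 3, 4] / [2, 5, 7] / [6];  Q = [1, 2, 4] / [3, 6, 7] / [5];  common shape = (3, 3, 1)

Row-insert the values π_1, π_2, … into P one at a time, bumping the leftmost entry strictly greater than the inserted value down to the next row. The recording tableau Q records, in position (i, j), the step at which that cell was added to P.
  Insert 2 (step 1): P = [2];  Q = [1]
  Insert 6 (step 2): P = [2, 6];  Q = [1, 2]
  Insert 5 (step 3): P = [2, 5] / [6];  Q = [1, 2] / [3]
  Insert 7 (step 4): P = [2, 5, 7] / [6];  Q = [1, 2, 4] / [3]
  Insert 1 (step 5): P = [1, 5, 7] / [2] / [6];  Q = [1, 2, 4] / [3] / [5]
  Insert 3 (step 6): P = [1, 3, 7] / [2, 5] / [6];  Q = [1, 2, 4] / [3, 6] / [5]
  Insert 4 (step 7): P = [1, 3, 4] / [2, 5, 7] / [6];  Q = [1, 2, 4] / [3, 6, 7] / [5]
Final shape: (3, 3, 1).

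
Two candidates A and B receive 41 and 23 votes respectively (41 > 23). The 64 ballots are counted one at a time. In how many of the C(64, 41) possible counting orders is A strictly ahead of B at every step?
Strict-lead orderings = 41265401510249910

Total orderings of the 64 votes with 41 for A: C(64, 41) = 146721427591999680. By the Bertrand ballot formula (Cycle Lemma / reflection principle), the number of orderings in which A is strictly ahead of B throughout is (p − q)/(p + q) · C(p + q, p) = (41 − 23)/(41 + 23) · 146721427591999680 = 41265401510249910.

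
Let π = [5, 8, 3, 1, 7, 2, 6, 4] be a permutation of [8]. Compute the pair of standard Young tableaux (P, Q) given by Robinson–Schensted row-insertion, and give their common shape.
P = [1, 2, 4] / [3, 6] / [5, 7] / [8];  Q = [1, 2, 7] / [3, 5] / [4, 6] / [8];  common shape = (3, 2, 2, 1)

Row-insert the values π_1, π_2, … into P one at a time, bumping the leftmost entry strictly greater than the inserted value down to the next row. The recording tableau Q records, in position (i, j), the step at which that cell was added to P.
  Insert 5 (step 1): P = [5];  Q = [1]
  Insert 8 (step 2): P = [5, 8];  Q = [1, 2]
  Insert 3 (step 3): P = [3, 8] / [5];  Q = [1, 2] / [3]
  Insert 1 (step 4): P = [1, 8] / [3] / [5];  Q = [1, 2] / [3] / [4]
  Insert 7 (step 5): P = [1, 7] / [3, 8] / [5];  Q = [1, 2] / [3, 5] / [4]
  Insert 2 (step 6): P = [1, 2] / [3, 7] / [5, 8];  Q = [1, 2] / [3, 5] / [4, 6]
  Insert 6 (step 7): P = [1, 2, 6] / [3, 7] / [5, 8];  Q = [1, 2, 7] / [3, 5] / [4, 6]
  Insert 4 (step 8): P = [1, 2, 4] / [3, 6] / [5, 7] / [8];  Q = [1, 2, 7] / [3, 5] / [4, 6] / [8]
Final shape: (3, 2, 2, 1).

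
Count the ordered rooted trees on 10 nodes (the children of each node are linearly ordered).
C_9 = 4862

These ordered rooted trees are counted by the Catalan number C_n = (1/(n + 1)) · C(2n, n). For n = 9: C_9 = (1/10) · C(18, 9) = 48620/10 = 4862.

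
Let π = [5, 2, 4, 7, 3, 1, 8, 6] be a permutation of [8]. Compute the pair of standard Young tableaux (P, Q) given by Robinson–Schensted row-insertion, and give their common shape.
P = [1, 3, 6, 8] / [2, 7] / [4] / [5];  Q = [1, 3, 4, 7] / [2, 8] / [5] / [6];  common shape = (4, 2, 1, 1)

Row-insert the values π_1, π_2, … into P one at a time, bumping the leftmost entry strictly greater than the inserted value down to the next row. The recording tableau Q records, in position (i, j), the step at which that cell was added to P.
  Insert 5 (step 1): P = [5];  Q = [1]
  Insert 2 (step 2): P = [2] / [5];  Q = [1] / [2]
  Insert 4 (step 3): P = [2, 4] / [5];  Q = [1, 3] / [2]
  Insert 7 (step 4): P = [2, 4, 7] / [5];  Q = [1, 3, 4] / [2]
  Insert 3 (step 5): P = [2, 3, 7] / [4] / [5];  Q = [1, 3, 4] / [2] / [5]
  Insert 1 (step 6): P = [1, 3, 7] / [2] / [4] / [5];  Q = [1, 3, 4] / [2] / [5] / [6]
  Insert 8 (step 7): P = [1, 3, 7, 8] / [2] / [4] / [5];  Q = [1, 3, 4, 7] / [2] / [5] / [6]
  Insert 6 (step 8): P = [1, 3, 6, 8] / [2, 7] / [4] / [5];  Q = [1, 3, 4, 7] / [2, 8] / [5] / [6]
Final shape: (4, 2, 1, 1).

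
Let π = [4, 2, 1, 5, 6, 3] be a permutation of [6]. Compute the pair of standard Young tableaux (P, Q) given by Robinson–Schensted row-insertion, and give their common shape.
P = [1, 3, 6] / [2, 5] / [4];  Q = [1, 4, 5] / [2, 6] / [3];  common shape = (3, 2, 1)

Row-insert the values π_1, π_2, … into P one at a time, bumping the leftmost entry strictly greater than the inserted value down to the next row. The recording tableau Q records, in position (i, j), the step at which that cell was added to P.
  Insert 4 (step 1): P = [4];  Q = [1]
  Insert 2 (step 2): P = [2] / [4];  Q = [1] / [2]
  Insert 1 (step 3): P = [1] / [2] / [4];  Q = [1] / [2] / [3]
  Insert 5 (step 4): P = [1, 5] / [2] / [4];  Q = [1, 4] / [2] / [3]
  Insert 6 (step 5): P = [1, 5, 6] / [2] / [4];  Q = [1, 4, 5] / [2] / [3]
  Insert 3 (step 6): P = [1, 3, 6] / [2, 5] / [4];  Q = [1, 4, 5] / [2, 6] / [3]
Final shape: (3, 2, 1).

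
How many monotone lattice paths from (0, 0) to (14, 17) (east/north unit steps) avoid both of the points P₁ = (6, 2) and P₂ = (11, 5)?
Number of paths = 250179733

Inclusion–exclusion. Total paths: C(31, 14) = 265182525. Through P₁: C(8, 6)·C(23, 8) = 13728792. Through P₂: C(16, 11)·C(15, 3) = 1987440. Since P₁ is strictly southwest of P₂, a monotone path through both must visit P₁ then P₂; paths through both = C(8, 6)·C(8, 5)·C(15, 3) = 713440. Avoid both = 265182525 − 13728792 − 1987440 + 713440 = 250179733.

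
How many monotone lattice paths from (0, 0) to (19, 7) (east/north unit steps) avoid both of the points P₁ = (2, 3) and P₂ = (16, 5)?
Number of paths = 406460

Inclusion–exclusion. Total paths: C(26, 19) = 657800. Through P₁: C(5, 2)·C(21, 17) = 59850. Through P₂: C(21, 16)·C(5, 3) = 203490. Since P₁ is strictly southwest of P₂, a monotone path through both must visit P₁ then P₂; paths through both = C(5, 2)·C(16, 14)·C(5, 3) = 12000. Avoid both = 657800 − 59850 − 203490 + 12000 = 406460.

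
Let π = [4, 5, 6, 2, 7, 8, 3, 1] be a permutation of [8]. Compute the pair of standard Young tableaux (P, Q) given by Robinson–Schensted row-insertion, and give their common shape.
P = [1, 3, 6, 7, 8] / [2, 5] / [4];  Q = [1, 2, 3, 5, 6] / [4, 7] / [8];  common shape = (5, 2, 1)

Row-insert the values π_1, π_2, … into P one at a time, bumping the leftmost entry strictly greater than the inserted value down to the next row. The recording tableau Q records, in position (i, j), the step at which that cell was added to P.
  Insert 4 (step 1): P = [4];  Q = [1]
  Insert 5 (step 2): P = [4, 5];  Q = [1, 2]
  Insert 6 (step 3): P = [4, 5, 6];  Q = [1, 2, 3]
  Insert 2 (step 4): P = [2, 5, 6] / [4];  Q = [1, 2, 3] / [4]
  Insert 7 (step 5): P = [2, 5, 6, 7] / [4];  Q = [1, 2, 3, 5] / [4]
  Insert 8 (step 6): P = [2, 5, 6, 7, 8] / [4];  Q = [1, 2, 3, 5, 6] / [4]
  Insert 3 (step 7): P = [2, 3, 6, 7, 8] / [4, 5];  Q = [1, 2, 3, 5, 6] / [4, 7]
  Insert 1 (step 8): P = [1, 3, 6, 7, 8] / [2, 5] / [4];  Q = [1, 2, 3, 5, 6] / [4, 7] / [8]
Final shape: (5, 2, 1).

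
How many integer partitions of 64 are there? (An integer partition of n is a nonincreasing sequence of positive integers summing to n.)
p(64) = 1741630

Compute p(n) via the recurrence p(n, m) = p(n, m−1) + p(n−m, m), where p(n, m) counts partitions of n with all parts ≤ m and p(n) = p(n, n). The base cases are p(0, m) = 1 and p(n, 0) = 0 for n > 0. Filling the table yields p(64) = 1741630. (Euler's pentagonal recurrence is an alternative.)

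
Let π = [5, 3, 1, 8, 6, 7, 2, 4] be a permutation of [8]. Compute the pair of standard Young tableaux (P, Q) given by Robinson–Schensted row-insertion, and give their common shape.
P = [1, 2, 4] / [3, 6, 7] / [5, 8];  Q = [1, 4, 6] / [2, 5, 8] / [3, 7];  common shape = (3, 3, 2)

Row-insert the values π_1, π_2, … into P one at a time, bumping the leftmost entry strictly greater than the inserted value down to the next row. The recording tableau Q records, in position (i, j), the step at which that cell was added to P.
  Insert 5 (step 1): P = [5];  Q = [1]
  Insert 3 (step 2): P = [3] / [5];  Q = [1] / [2]
  Insert 1 (step 3): P = [1] / [3] / [5];  Q = [1] / [2] / [3]
  Insert 8 (step 4): P = [1, 8] / [3] / [5];  Q = [1, 4] / [2] / [3]
  Insert 6 (step 5): P = [1, 6] / [3, 8] / [5];  Q = [1, 4] / [2, 5] / [3]
  Insert 7 (step 6): P = [1, 6, 7] / [3, 8] / [5];  Q = [1, 4, 6] / [2, 5] / [3]
  Insert 2 (step 7): P = [1, 2, 7] / [3, 6] / [5, 8];  Q = [1, 4, 6] / [2, 5] / [3, 7]
  Insert 4 (step 8): P = [1, 2, 4] / [3, 6, 7] / [5, 8];  Q = [1, 4, 6] / [2, 5, 8] / [3, 7]
Final shape: (3, 3, 2).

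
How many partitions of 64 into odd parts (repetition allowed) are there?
p_odd(64) = 16444

Enumerate partitions using only odd parts via the recurrence o(n, m) = o(n, m−2) + o(n−m, m) over odd m, starting from the largest odd part ≤ n. This gives p_odd(64) = 16444. (Euler's theorem: equals the count of distinct-part partitions.)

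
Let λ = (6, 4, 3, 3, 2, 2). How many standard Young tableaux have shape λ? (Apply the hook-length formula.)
# SYT of shape (6, 4, 3, 3, 2, 2) = 122442840

Hook-length formula: f^λ = n! / Π hook(c), product over all cells c of the Young diagram. For λ = (6, 4, 3, 3, 2, 2), n = 20 boxes. Hook lengths by row (left-to-right, top-to-bottom): [11, 10, 7, 4, 2, 1]; [8, 7, 4, 1]; [6, 5, 2]; [5, 4, 1]; [3, 2]; [2, 1]. Product of hooks = 19869696000. So f^λ = 20! / 19869696000 = 2432902008176640000 / 19869696000 = 122442840.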